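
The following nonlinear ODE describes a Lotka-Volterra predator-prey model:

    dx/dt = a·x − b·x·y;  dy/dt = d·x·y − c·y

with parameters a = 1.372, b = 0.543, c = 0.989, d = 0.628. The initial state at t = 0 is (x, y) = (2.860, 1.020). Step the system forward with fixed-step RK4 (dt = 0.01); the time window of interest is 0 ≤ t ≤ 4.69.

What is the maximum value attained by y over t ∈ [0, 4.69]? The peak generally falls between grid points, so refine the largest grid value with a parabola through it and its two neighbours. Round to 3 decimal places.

t=0.000: state=(2.860, 1.020)
step 1 (dt=0.01): k1=(2.340, 0.823), k2=(2.343, 0.834), k3=(2.343, 0.834), k4=(2.346, 0.845); state += dt/6·(k1+2k2+2k3+k4)
t=0.010: state=(2.883, 1.028)
t=0.020: state=(2.907, 1.037)
t=0.030: state=(2.930, 1.046)
continuing one RK4 step at a time; state shown every 20 steps (Δt=0.2):
t=0.200: state=(3.333, 1.235)
t=0.400: state=(3.768, 1.584)
t=0.600: state=(4.061, 2.130)
t=0.800: state=(4.071, 2.923)
t=1.000: state=(3.698, 3.922)
t=1.200: state=(3.007, 4.914)
t=1.400: state=(2.227, 5.599)
t=1.600: state=(1.569, 5.820)
t=1.800: state=(1.105, 5.637)
t=2.000: state=(0.806, 5.208)
t=2.200: state=(0.620, 4.669)
t=2.400: state=(0.506, 4.109)
t=2.600: state=(0.439, 3.577)
t=2.800: state=(0.402, 3.093)
t=3.000: state=(0.387, 2.667)
t=3.200: state=(0.389, 2.297)
t=3.400: state=(0.406, 1.981)
t=3.600: state=(0.438, 1.714)
t=3.800: state=(0.484, 1.490)
t=4.000: state=(0.547, 1.304)
t=4.200: state=(0.631, 1.152)
t=4.400: state=(0.737, 1.030)
t=4.600: state=(0.872, 0.934)
t=4.690: state=(0.943, 0.900)
largest grid value and its neighbours: y(1.590)=5.81938, y(1.600)=5.81969, y(1.610)=5.81898
parabola through these three points peaks at t≈1.598 with y≈5.81971

max y = 5.820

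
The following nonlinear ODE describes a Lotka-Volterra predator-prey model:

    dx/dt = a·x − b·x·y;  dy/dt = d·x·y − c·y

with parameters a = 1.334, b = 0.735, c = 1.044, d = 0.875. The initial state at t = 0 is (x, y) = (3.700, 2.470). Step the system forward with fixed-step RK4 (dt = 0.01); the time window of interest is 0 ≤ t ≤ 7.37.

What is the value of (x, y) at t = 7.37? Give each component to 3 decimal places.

(x, y) = (0.367, 4.057)

t=0.000: state=(3.700, 2.470)
step 1 (dt=0.01): k1=(-1.781, 5.418), k2=(-1.851, 5.458), k3=(-1.851, 5.458), k4=(-1.920, 5.497); state += dt/6·(k1+2k2+2k3+k4)
t=0.010: state=(3.681, 2.525)
t=0.020: state=(3.662, 2.580)
t=0.030: state=(3.640, 2.636)
continuing one RK4 step at a time; state shown every 25 steps (Δt=0.25):
t=0.250: state=(2.867, 3.952)
t=0.500: state=(1.731, 5.023)
t=0.750: state=(0.937, 5.138)
t=1.000: state=(0.531, 4.622)
t=1.250: state=(0.338, 3.905)
t=1.500: state=(0.246, 3.202)
t=1.750: state=(0.202, 2.589)
t=2.000: state=(0.184, 2.079)
t=2.250: state=(0.182, 1.667)
t=2.500: state=(0.193, 1.337)
t=2.750: state=(0.216, 1.077)
t=3.000: state=(0.252, 0.873)
t=3.250: state=(0.305, 0.714)
t=3.500: state=(0.377, 0.593)
t=3.750: state=(0.477, 0.501)
t=4.000: state=(0.611, 0.434)
t=4.250: state=(0.791, 0.390)
t=4.500: state=(1.030, 0.366)
t=4.750: state=(1.345, 0.365)
t=5.000: state=(1.752, 0.394)
t=5.250: state=(2.261, 0.469)
t=5.500: state=(2.858, 0.632)
t=5.750: state=(3.455, 0.973)
t=6.000: state=(3.811, 1.672)
t=6.250: state=(3.519, 2.914)
t=6.500: state=(2.506, 4.376)
t=6.750: state=(1.434, 5.157)
t=7.000: state=(0.777, 5.021)
t=7.250: state=(0.455, 4.406)
t=7.370: state=(0.367, 4.057)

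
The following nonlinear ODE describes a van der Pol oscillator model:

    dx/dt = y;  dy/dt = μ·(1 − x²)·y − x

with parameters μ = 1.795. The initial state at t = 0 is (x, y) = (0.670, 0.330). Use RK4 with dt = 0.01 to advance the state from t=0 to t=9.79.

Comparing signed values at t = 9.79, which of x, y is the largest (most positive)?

largest component: y

t=0.000: state=(0.670, 0.330)
step 1 (dt=0.01): k1=(0.330, -0.344), k2=(0.328, -0.348), k3=(0.328, -0.348), k4=(0.327, -0.353); state += dt/6·(k1+2k2+2k3+k4)
t=0.010: state=(0.673, 0.327)
t=0.020: state=(0.677, 0.323)
t=0.030: state=(0.680, 0.319)
continuing one RK4 step at a time; state shown every 50 steps (Δt=0.5):
t=0.500: state=(0.774, 0.052)
t=1.000: state=(0.696, -0.388)
t=1.500: state=(0.340, -1.124)
t=2.000: state=(-0.568, -2.595)
t=2.500: state=(-1.715, -1.143)
t=3.000: state=(-1.835, 0.238)
t=3.500: state=(-1.653, 0.447)
t=4.000: state=(-1.395, 0.596)
t=4.500: state=(-1.033, 0.894)
t=5.000: state=(-0.410, 1.773)
t=5.500: state=(0.967, 3.565)
t=6.000: state=(1.997, 0.374)
t=6.500: state=(1.939, -0.326)
t=7.000: state=(1.748, -0.427)
t=7.500: state=(1.510, -0.535)
t=8.000: state=(1.197, -0.744)
t=8.500: state=(0.714, -1.291)
t=9.000: state=(-0.292, -3.005)
t=9.500: state=(-1.811, -1.636)
t=9.790: state=(-2.017, -0.087)
compare at T: x=-2.017, y=-0.087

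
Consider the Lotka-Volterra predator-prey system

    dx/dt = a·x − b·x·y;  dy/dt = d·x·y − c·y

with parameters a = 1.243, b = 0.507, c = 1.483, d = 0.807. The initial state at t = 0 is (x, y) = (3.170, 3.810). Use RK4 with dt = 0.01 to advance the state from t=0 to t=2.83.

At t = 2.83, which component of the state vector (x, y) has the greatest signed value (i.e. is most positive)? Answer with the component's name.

t=0.000: state=(3.170, 3.810)
step 1 (dt=0.01): k1=(-2.183, 4.096), k2=(-2.208, 4.085), k3=(-2.208, 4.084), k4=(-2.233, 4.072); state += dt/6·(k1+2k2+2k3+k4)
t=0.010: state=(3.148, 3.851)
t=0.020: state=(3.125, 3.891)
t=0.030: state=(3.102, 3.932)
continuing one RK4 step at a time; state shown every 10 steps (Δt=0.1):
t=0.100: state=(2.929, 4.203)
t=0.200: state=(2.657, 4.540)
t=0.300: state=(2.374, 4.795)
t=0.400: state=(2.098, 4.951)
t=0.500: state=(1.845, 5.004)
t=0.600: state=(1.622, 4.962)
t=0.700: state=(1.433, 4.838)
t=0.800: state=(1.275, 4.652)
t=0.900: state=(1.147, 4.421)
t=1.000: state=(1.045, 4.164)
t=1.100: state=(0.964, 3.893)
t=1.200: state=(0.903, 3.618)
t=1.300: state=(0.857, 3.349)
t=1.400: state=(0.824, 3.090)
t=1.500: state=(0.803, 2.844)
t=1.600: state=(0.792, 2.615)
t=1.700: state=(0.789, 2.403)
t=1.800: state=(0.795, 2.209)
t=1.900: state=(0.809, 2.031)
t=2.000: state=(0.830, 1.871)
t=2.100: state=(0.858, 1.727)
t=2.200: state=(0.893, 1.598)
t=2.300: state=(0.935, 1.483)
t=2.400: state=(0.985, 1.381)
t=2.500: state=(1.042, 1.292)
t=2.600: state=(1.107, 1.215)
t=2.700: state=(1.181, 1.149)
t=2.800: state=(1.264, 1.093)
t=2.830: state=(1.290, 1.079)
compare at T: x=1.290, y=1.079

largest component: x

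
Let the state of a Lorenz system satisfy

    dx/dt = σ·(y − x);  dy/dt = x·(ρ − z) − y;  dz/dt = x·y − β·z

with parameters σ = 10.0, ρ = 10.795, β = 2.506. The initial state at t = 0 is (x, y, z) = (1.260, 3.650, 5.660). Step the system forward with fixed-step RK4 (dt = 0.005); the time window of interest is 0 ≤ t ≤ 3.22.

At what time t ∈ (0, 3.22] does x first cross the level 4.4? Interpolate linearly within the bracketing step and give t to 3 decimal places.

t = 0.196

t=0.000: state=(1.260, 3.650, 5.660)
step 1 (dt=0.005): k1=(23.900, 2.820, -9.585), k2=(23.373, 3.151, -9.298), k3=(23.394, 3.143, -9.303), k4=(22.887, 3.469, -9.020); state += dt/6·(k1+2k2+2k3+k4)
t=0.005: state=(1.377, 3.666, 5.613)
t=0.010: state=(1.489, 3.685, 5.570)
t=0.015: state=(1.597, 3.707, 5.529)
t=0.195: state=(4.386, 5.869, 5.748)
next step: t=0.200: state=(4.461, 5.951, 5.807) — x has crossed 4.4
linear interpolation between t=0.195 (4.38629) and t=0.200 (4.46062) → t≈0.196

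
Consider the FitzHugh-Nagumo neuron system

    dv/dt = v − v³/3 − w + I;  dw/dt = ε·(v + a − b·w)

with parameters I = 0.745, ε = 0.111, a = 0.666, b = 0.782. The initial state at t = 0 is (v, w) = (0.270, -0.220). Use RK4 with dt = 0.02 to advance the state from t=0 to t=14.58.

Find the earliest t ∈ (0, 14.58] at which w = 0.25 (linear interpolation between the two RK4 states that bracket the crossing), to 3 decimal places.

t = 2.012

t=0.000: state=(0.270, -0.220)
step 1 (dt=0.02): k1=(1.228, 0.123), k2=(1.239, 0.124), k3=(1.239, 0.124), k4=(1.249, 0.126); state += dt/6·(k1+2k2+2k3+k4)
t=0.020: state=(0.295, -0.218)
t=0.040: state=(0.320, -0.215)
t=0.060: state=(0.346, -0.212)
continuing one RK4 step at a time; state shown every 25 steps (Δt=0.5):
t=0.500: state=(0.989, -0.141)
t=1.000: state=(1.647, -0.026)
t=1.500: state=(1.911, 0.110)
t=2.000: state=(1.948, 0.247)
next step: t=2.020: state=(1.948, 0.252) — w has crossed 0.25
linear interpolation between t=2.000 (0.24684) and t=2.020 (0.25221) → t≈2.012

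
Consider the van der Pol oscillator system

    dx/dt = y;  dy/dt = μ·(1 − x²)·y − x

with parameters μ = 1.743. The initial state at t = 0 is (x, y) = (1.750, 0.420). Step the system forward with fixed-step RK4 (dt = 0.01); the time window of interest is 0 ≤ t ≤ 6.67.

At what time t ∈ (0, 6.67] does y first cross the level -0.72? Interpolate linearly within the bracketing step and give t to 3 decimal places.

t=0.000: state=(1.750, 0.420)
step 1 (dt=0.01): k1=(0.420, -3.260), k2=(0.404, -3.209), k3=(0.404, -3.209), k4=(0.388, -3.158); state += dt/6·(k1+2k2+2k3+k4)
t=0.010: state=(1.754, 0.388)
t=0.020: state=(1.758, 0.357)
t=0.030: state=(1.761, 0.327)
continuing one RK4 step at a time; state shown every 25 steps (Δt=0.25):
t=0.250: state=(1.777, -0.123)
t=0.500: state=(1.715, -0.340)
t=0.750: state=(1.616, -0.449)
t=1.000: state=(1.493, -0.534)
t=1.250: state=(1.347, -0.632)
t=1.420: state=(1.233, -0.719)
next step: t=1.430: state=(1.226, -0.725) — y has crossed -0.72
linear interpolation between t=1.420 (-0.71866) and t=1.430 (-0.72452) → t≈1.422

t = 1.422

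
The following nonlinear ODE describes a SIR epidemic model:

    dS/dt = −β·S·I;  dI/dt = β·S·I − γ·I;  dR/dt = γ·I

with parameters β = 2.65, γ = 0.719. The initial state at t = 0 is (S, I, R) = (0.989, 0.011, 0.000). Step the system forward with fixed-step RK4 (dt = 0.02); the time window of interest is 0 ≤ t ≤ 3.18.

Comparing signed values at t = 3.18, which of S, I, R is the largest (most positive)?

largest component: R

t=0.000: state=(0.989, 0.011, 0.000)
step 1 (dt=0.02): k1=(-0.029, 0.021, 0.008), k2=(-0.029, 0.021, 0.008), k3=(-0.029, 0.021, 0.008), k4=(-0.030, 0.022, 0.008); state += dt/6·(k1+2k2+2k3+k4)
t=0.020: state=(0.988, 0.011, 0.000)
t=0.040: state=(0.988, 0.012, 0.000)
t=0.060: state=(0.987, 0.012, 0.001)
continuing one RK4 step at a time; state shown every 10 steps (Δt=0.2):
t=0.200: state=(0.982, 0.016, 0.002)
t=0.400: state=(0.972, 0.023, 0.005)
t=0.600: state=(0.957, 0.034, 0.009)
t=0.800: state=(0.937, 0.048, 0.015)
t=1.000: state=(0.909, 0.068, 0.023)
t=1.200: state=(0.871, 0.095, 0.035)
t=1.400: state=(0.821, 0.129, 0.051)
t=1.600: state=(0.759, 0.169, 0.072)
t=1.800: state=(0.686, 0.215, 0.099)
t=2.000: state=(0.604, 0.262, 0.134)
t=2.200: state=(0.520, 0.306, 0.175)
t=2.400: state=(0.437, 0.341, 0.221)
t=2.600: state=(0.363, 0.365, 0.272)
t=2.800: state=(0.298, 0.377, 0.326)
t=3.000: state=(0.244, 0.376, 0.380)
t=3.180: state=(0.204, 0.368, 0.428)
compare at T: S=0.204, I=0.368, R=0.428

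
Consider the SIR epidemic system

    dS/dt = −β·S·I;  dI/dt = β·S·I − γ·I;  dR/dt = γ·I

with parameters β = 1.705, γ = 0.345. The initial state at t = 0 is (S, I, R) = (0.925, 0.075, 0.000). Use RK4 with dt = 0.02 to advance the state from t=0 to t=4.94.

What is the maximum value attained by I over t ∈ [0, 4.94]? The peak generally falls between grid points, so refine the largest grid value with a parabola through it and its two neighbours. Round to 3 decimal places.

max I = 0.490

t=0.000: state=(0.925, 0.075, 0.000)
step 1 (dt=0.02): k1=(-0.118, 0.092, 0.026), k2=(-0.120, 0.093, 0.026), k3=(-0.120, 0.093, 0.026), k4=(-0.121, 0.094, 0.027); state += dt/6·(k1+2k2+2k3+k4)
t=0.020: state=(0.923, 0.077, 0.001)
t=0.040: state=(0.920, 0.079, 0.001)
t=0.060: state=(0.918, 0.081, 0.002)
continuing one RK4 step at a time; state shown every 10 steps (Δt=0.2):
t=0.200: state=(0.899, 0.096, 0.006)
t=0.400: state=(0.866, 0.121, 0.013)
t=0.600: state=(0.827, 0.150, 0.023)
t=0.800: state=(0.781, 0.184, 0.034)
t=1.000: state=(0.729, 0.223, 0.048)
t=1.200: state=(0.671, 0.264, 0.065)
t=1.400: state=(0.609, 0.306, 0.085)
t=1.600: state=(0.545, 0.348, 0.107)
t=1.800: state=(0.480, 0.387, 0.133)
t=2.000: state=(0.419, 0.421, 0.160)
t=2.200: state=(0.361, 0.449, 0.191)
t=2.400: state=(0.308, 0.469, 0.222)
t=2.600: state=(0.262, 0.483, 0.255)
t=2.800: state=(0.222, 0.489, 0.289)
t=3.000: state=(0.188, 0.490, 0.323)
t=3.200: state=(0.159, 0.485, 0.356)
t=3.400: state=(0.135, 0.476, 0.389)
t=3.600: state=(0.115, 0.463, 0.422)
t=3.800: state=(0.099, 0.448, 0.453)
t=4.000: state=(0.085, 0.432, 0.484)
t=4.200: state=(0.073, 0.414, 0.513)
t=4.400: state=(0.064, 0.395, 0.541)
t=4.600: state=(0.056, 0.377, 0.567)
t=4.800: state=(0.049, 0.358, 0.593)
t=4.940: state=(0.045, 0.345, 0.610)
largest grid value and its neighbours: I(2.900)=0.49012, I(2.920)=0.49012, I(2.940)=0.49007
parabola through these three points peaks at t≈2.911 with I≈0.49013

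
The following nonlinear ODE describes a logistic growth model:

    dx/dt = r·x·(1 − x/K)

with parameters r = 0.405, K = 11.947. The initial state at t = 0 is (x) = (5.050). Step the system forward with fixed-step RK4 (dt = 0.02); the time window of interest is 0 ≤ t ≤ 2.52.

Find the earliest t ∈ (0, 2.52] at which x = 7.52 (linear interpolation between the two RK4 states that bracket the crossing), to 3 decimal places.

t=0.000: state=(5.050)
step 1 (dt=0.02): k1=(1.181), k2=(1.181), k3=(1.181), k4=(1.182); state += dt/6·(k1+2k2+2k3+k4)
t=0.020: state=(5.074)
t=0.040: state=(5.097)
t=0.060: state=(5.121)
continuing one RK4 step at a time; state shown every 5 steps (Δt=0.1):
t=0.100: state=(5.168)
t=0.200: state=(5.288)
t=0.300: state=(5.407)
t=0.400: state=(5.527)
t=0.500: state=(5.648)
t=0.600: state=(5.768)
t=0.700: state=(5.889)
t=0.800: state=(6.010)
t=0.900: state=(6.131)
t=1.000: state=(6.252)
t=1.100: state=(6.373)
t=1.200: state=(6.493)
t=1.300: state=(6.613)
t=1.400: state=(6.732)
t=1.500: state=(6.851)
t=1.600: state=(6.969)
t=1.700: state=(7.086)
t=1.800: state=(7.202)
t=1.900: state=(7.317)
t=2.000: state=(7.432)
t=2.060: state=(7.500)
next step: t=2.080: state=(7.522) — x has crossed 7.52
linear interpolation between t=2.060 (7.49980) and t=2.080 (7.52239) → t≈2.078

t = 2.078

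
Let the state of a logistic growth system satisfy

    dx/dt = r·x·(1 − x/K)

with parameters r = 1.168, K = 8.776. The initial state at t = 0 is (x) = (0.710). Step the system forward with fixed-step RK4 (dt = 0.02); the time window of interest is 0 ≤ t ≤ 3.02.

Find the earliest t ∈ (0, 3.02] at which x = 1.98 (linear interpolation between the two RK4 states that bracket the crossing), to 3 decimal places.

t = 1.025

t=0.000: state=(0.710)
step 1 (dt=0.02): k1=(0.762), k2=(0.770), k3=(0.770), k4=(0.777); state += dt/6·(k1+2k2+2k3+k4)
t=0.020: state=(0.725)
t=0.040: state=(0.741)
t=0.060: state=(0.757)
continuing one RK4 step at a time; state shown every 5 steps (Δt=0.1):
t=0.100: state=(0.790)
t=0.200: state=(0.878)
t=0.300: state=(0.975)
t=0.400: state=(1.081)
t=0.500: state=(1.196)
t=0.600: state=(1.322)
t=0.700: state=(1.459)
t=0.800: state=(1.607)
t=0.900: state=(1.766)
t=1.000: state=(1.936)
t=1.020: state=(1.972)
next step: t=1.040: state=(2.007) — x has crossed 1.98
linear interpolation between t=1.020 (1.97150) and t=1.040 (2.00744) → t≈1.025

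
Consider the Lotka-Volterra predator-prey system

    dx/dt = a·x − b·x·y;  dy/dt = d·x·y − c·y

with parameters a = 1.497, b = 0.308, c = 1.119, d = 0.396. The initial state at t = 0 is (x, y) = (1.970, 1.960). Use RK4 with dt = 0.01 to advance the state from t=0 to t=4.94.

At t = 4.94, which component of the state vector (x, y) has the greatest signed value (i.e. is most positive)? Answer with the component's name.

largest component: y

t=0.000: state=(1.970, 1.960)
step 1 (dt=0.01): k1=(1.760, -0.664), k2=(1.770, -0.656), k3=(1.770, -0.656), k4=(1.780, -0.648); state += dt/6·(k1+2k2+2k3+k4)
t=0.010: state=(1.988, 1.953)
t=0.020: state=(2.006, 1.947)
t=0.030: state=(2.024, 1.941)
continuing one RK4 step at a time; state shown every 20 steps (Δt=0.2):
t=0.200: state=(2.363, 1.859)
t=0.400: state=(2.847, 1.826)
t=0.600: state=(3.429, 1.871)
t=0.800: state=(4.107, 2.014)
t=1.000: state=(4.856, 2.296)
t=1.200: state=(5.610, 2.779)
t=1.400: state=(6.238, 3.557)
t=1.600: state=(6.534, 4.729)
t=1.800: state=(6.286, 6.307)
t=2.000: state=(5.447, 8.052)
t=2.200: state=(4.271, 9.468)
t=2.400: state=(3.137, 10.136)
t=2.600: state=(2.266, 10.017)
t=2.800: state=(1.681, 9.348)
t=3.000: state=(1.311, 8.403)
t=3.200: state=(1.088, 7.382)
t=3.400: state=(0.960, 6.397)
t=3.600: state=(0.898, 5.503)
t=3.800: state=(0.885, 4.720)
t=4.000: state=(0.912, 4.051)
t=4.200: state=(0.976, 3.489)
t=4.400: state=(1.078, 3.025)
t=4.600: state=(1.221, 2.648)
t=4.800: state=(1.413, 2.349)
t=4.940: state=(1.581, 2.182)
compare at T: x=1.581, y=2.182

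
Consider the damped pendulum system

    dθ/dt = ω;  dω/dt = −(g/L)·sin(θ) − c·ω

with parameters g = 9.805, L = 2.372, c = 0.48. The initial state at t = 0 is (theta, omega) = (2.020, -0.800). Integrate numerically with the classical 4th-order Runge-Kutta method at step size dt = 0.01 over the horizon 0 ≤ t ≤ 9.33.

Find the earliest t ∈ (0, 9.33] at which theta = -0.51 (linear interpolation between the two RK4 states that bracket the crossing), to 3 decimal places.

t = 1.132

t=0.000: state=(2.020, -0.800)
step 1 (dt=0.01): k1=(-0.800, -3.340), k2=(-0.817, -3.339), k3=(-0.817, -3.339), k4=(-0.833, -3.338); state += dt/6·(k1+2k2+2k3+k4)
t=0.010: state=(2.012, -0.833)
t=0.020: state=(2.003, -0.867)
t=0.030: state=(1.994, -0.900)
continuing one RK4 step at a time; state shown every 50 steps (Δt=0.5):
t=0.500: state=(1.208, -2.407)
t=1.000: state=(-0.174, -2.707)
t=1.130: state=(-0.505, -2.368)
next step: t=1.140: state=(-0.529, -2.337) — theta has crossed -0.51
linear interpolation between t=1.130 (-0.50501) and t=1.140 (-0.52853) → t≈1.132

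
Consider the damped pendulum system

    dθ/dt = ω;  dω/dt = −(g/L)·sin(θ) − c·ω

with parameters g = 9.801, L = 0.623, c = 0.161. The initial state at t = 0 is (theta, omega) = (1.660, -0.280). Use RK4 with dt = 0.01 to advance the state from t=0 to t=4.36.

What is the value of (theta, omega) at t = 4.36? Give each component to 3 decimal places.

(theta, omega) = (-1.025, -1.541)

t=0.000: state=(1.660, -0.280)
step 1 (dt=0.01): k1=(-0.280, -15.624), k2=(-0.358, -15.614), k3=(-0.358, -15.614), k4=(-0.436, -15.604); state += dt/6·(k1+2k2+2k3+k4)
t=0.010: state=(1.656, -0.436)
t=0.020: state=(1.651, -0.592)
t=0.030: state=(1.645, -0.748)
continuing one RK4 step at a time; state shown every 20 steps (Δt=0.2):
t=0.200: state=(1.295, -3.346)
t=0.400: state=(0.375, -5.523)
t=0.600: state=(-0.713, -4.809)
t=0.800: state=(-1.403, -1.941)
t=1.000: state=(-1.475, 1.205)
t=1.200: state=(-0.937, 4.072)
t=1.400: state=(0.044, 5.273)
t=1.600: state=(0.969, 3.575)
t=1.800: state=(1.390, 0.565)
t=2.000: state=(1.196, -2.464)
t=2.200: state=(0.454, -4.679)
t=2.400: state=(-0.506, -4.433)
t=2.600: state=(-1.166, -1.950)
t=2.800: state=(-1.255, 1.059)
t=3.000: state=(-0.766, 3.688)
t=3.200: state=(0.105, 4.581)
t=3.400: state=(0.889, 2.918)
t=3.600: state=(1.196, 0.090)
t=3.800: state=(0.930, -2.675)
t=4.000: state=(0.202, -4.277)
t=4.200: state=(-0.615, -3.478)
t=4.360: state=(-1.025, -1.541)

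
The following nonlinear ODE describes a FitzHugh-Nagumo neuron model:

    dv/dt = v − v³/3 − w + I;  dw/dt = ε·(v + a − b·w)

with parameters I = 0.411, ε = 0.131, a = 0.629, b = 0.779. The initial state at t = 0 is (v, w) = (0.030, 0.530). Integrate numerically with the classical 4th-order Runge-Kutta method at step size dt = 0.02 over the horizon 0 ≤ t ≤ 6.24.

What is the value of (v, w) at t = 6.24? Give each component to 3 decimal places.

(v, w) = (-1.519, -0.023)

t=0.000: state=(0.030, 0.530)
step 1 (dt=0.02): k1=(-0.089, 0.032), k2=(-0.090, 0.032), k3=(-0.090, 0.032), k4=(-0.091, 0.032); state += dt/6·(k1+2k2+2k3+k4)
t=0.020: state=(0.028, 0.531)
t=0.040: state=(0.026, 0.531)
t=0.060: state=(0.024, 0.532)
continuing one RK4 step at a time; state shown every 25 steps (Δt=0.5):
t=0.500: state=(-0.032, 0.544)
t=1.000: state=(-0.142, 0.552)
t=1.500: state=(-0.323, 0.550)
t=2.000: state=(-0.598, 0.534)
t=2.500: state=(-0.957, 0.498)
t=3.000: state=(-1.304, 0.441)
t=3.500: state=(-1.527, 0.368)
t=4.000: state=(-1.617, 0.289)
t=4.500: state=(-1.631, 0.210)
t=5.000: state=(-1.611, 0.137)
t=5.500: state=(-1.578, 0.068)
t=6.000: state=(-1.539, 0.005)
t=6.240: state=(-1.519, -0.023)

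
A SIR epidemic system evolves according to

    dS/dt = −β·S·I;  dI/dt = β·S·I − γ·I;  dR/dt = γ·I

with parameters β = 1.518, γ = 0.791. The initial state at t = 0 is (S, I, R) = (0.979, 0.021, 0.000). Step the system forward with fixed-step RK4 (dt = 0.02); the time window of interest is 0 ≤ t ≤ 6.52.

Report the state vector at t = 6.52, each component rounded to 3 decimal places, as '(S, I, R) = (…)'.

t=0.000: state=(0.979, 0.021, 0.000)
step 1 (dt=0.02): k1=(-0.031, 0.015, 0.017), k2=(-0.031, 0.015, 0.017), k3=(-0.031, 0.015, 0.017), k4=(-0.032, 0.015, 0.017); state += dt/6·(k1+2k2+2k3+k4)
t=0.020: state=(0.978, 0.021, 0.000)
t=0.040: state=(0.978, 0.022, 0.001)
t=0.060: state=(0.977, 0.022, 0.001)
continuing one RK4 step at a time; state shown every 25 steps (Δt=0.5):
t=0.500: state=(0.961, 0.030, 0.010)
t=1.000: state=(0.935, 0.041, 0.024)
t=1.500: state=(0.902, 0.055, 0.043)
t=2.000: state=(0.859, 0.073, 0.068)
t=2.500: state=(0.807, 0.092, 0.100)
t=3.000: state=(0.747, 0.112, 0.141)
t=3.500: state=(0.682, 0.130, 0.189)
t=4.000: state=(0.614, 0.143, 0.243)
t=4.500: state=(0.550, 0.150, 0.301)
t=5.000: state=(0.490, 0.149, 0.360)
t=5.500: state=(0.439, 0.143, 0.418)
t=6.000: state=(0.395, 0.132, 0.473)
t=6.500: state=(0.359, 0.118, 0.522)
t=6.520: state=(0.358, 0.118, 0.524)

(S, I, R) = (0.358, 0.118, 0.524)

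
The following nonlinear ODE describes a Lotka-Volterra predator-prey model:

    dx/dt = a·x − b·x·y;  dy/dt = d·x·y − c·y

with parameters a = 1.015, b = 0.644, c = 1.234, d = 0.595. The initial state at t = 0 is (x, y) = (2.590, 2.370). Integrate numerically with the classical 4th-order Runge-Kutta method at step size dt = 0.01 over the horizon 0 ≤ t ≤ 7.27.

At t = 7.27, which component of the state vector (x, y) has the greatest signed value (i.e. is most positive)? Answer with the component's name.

t=0.000: state=(2.590, 2.370)
step 1 (dt=0.01): k1=(-1.324, 0.728), k2=(-1.327, 0.719), k3=(-1.327, 0.719), k4=(-1.329, 0.711); state += dt/6·(k1+2k2+2k3+k4)
t=0.010: state=(2.577, 2.377)
t=0.020: state=(2.563, 2.384)
t=0.030: state=(2.550, 2.391)
continuing one RK4 step at a time; state shown every 25 steps (Δt=0.25):
t=0.250: state=(2.253, 2.496)
t=0.500: state=(1.939, 2.502)
t=0.750: state=(1.681, 2.404)
t=1.000: state=(1.491, 2.234)
t=1.250: state=(1.363, 2.027)
t=1.500: state=(1.290, 1.813)
t=1.750: state=(1.262, 1.609)
t=2.000: state=(1.274, 1.427)
t=2.250: state=(1.322, 1.271)
t=2.500: state=(1.404, 1.143)
t=2.750: state=(1.518, 1.043)
t=3.000: state=(1.665, 0.970)
t=3.250: state=(1.843, 0.925)
t=3.500: state=(2.050, 0.907)
t=3.750: state=(2.282, 0.919)
t=4.000: state=(2.528, 0.966)
t=4.250: state=(2.772, 1.052)
t=4.500: state=(2.985, 1.187)
t=4.750: state=(3.133, 1.375)
t=5.000: state=(3.175, 1.617)
t=5.250: state=(3.085, 1.896)
t=5.500: state=(2.865, 2.171)
t=5.750: state=(2.555, 2.388)
t=6.000: state=(2.218, 2.502)
t=6.250: state=(1.909, 2.497)
t=6.500: state=(1.658, 2.389)
t=6.750: state=(1.475, 2.214)
t=7.000: state=(1.353, 2.005)
t=7.250: state=(1.285, 1.791)
t=7.270: state=(1.281, 1.774)
compare at T: x=1.281, y=1.774

largest component: y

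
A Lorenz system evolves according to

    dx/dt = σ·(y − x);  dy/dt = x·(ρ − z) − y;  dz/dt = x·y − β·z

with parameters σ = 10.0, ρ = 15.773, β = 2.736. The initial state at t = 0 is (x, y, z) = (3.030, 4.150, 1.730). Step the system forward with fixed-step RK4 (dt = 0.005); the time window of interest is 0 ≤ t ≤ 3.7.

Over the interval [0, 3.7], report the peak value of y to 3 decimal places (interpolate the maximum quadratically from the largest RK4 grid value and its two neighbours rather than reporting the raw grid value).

max y = 14.783

t=0.000: state=(3.030, 4.150, 1.730)
step 1 (dt=0.005): k1=(11.200, 38.400, 7.841), k2=(11.880, 38.638, 8.197), k3=(11.869, 38.658, 8.204), k4=(12.539, 38.914, 8.572); state += dt/6·(k1+2k2+2k3+k4)
t=0.005: state=(3.089, 4.343, 1.771)
t=0.010: state=(3.155, 4.539, 1.816)
t=0.015: state=(3.228, 4.738, 1.865)
continuing one RK4 step at a time; state shown every 40 steps (Δt=0.2):
t=0.200: state=(9.616, 14.179, 10.672)
t=0.400: state=(8.326, 2.485, 23.175)
t=0.600: state=(0.835, -0.505, 13.563)
t=0.800: state=(-0.196, -0.370, 7.840)
t=1.000: state=(-0.651, -1.028, 4.580)
t=1.200: state=(-2.258, -3.733, 3.163)
t=1.400: state=(-7.915, -12.100, 8.319)
t=1.600: state=(-10.015, -5.670, 23.343)
t=1.800: state=(-1.981, -0.074, 14.961)
t=2.000: state=(-0.689, -0.739, 8.708)
t=2.200: state=(-1.457, -2.233, 5.268)
t=2.400: state=(-4.634, -7.356, 5.265)
t=2.600: state=(-11.022, -12.382, 18.108)
t=2.800: state=(-5.267, -1.336, 19.155)
t=3.000: state=(-1.481, -1.105, 11.435)
t=3.200: state=(-2.042, -2.896, 7.104)
t=3.400: state=(-5.424, -8.142, 7.285)
t=3.600: state=(-10.468, -10.660, 18.934)
t=3.700: state=(-8.557, -5.068, 21.151)
largest grid value and its neighbours: y(0.225)=14.74935, y(0.230)=14.77974, y(0.235)=14.77829
parabola through these three points peaks at t≈0.232 with y≈14.78302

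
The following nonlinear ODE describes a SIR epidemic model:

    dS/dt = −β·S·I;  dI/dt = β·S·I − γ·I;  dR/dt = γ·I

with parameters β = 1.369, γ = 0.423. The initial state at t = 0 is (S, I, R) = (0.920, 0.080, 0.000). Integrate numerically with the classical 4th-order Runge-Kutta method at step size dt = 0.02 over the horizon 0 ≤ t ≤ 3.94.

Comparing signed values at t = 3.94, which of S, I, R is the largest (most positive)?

largest component: R

t=0.000: state=(0.920, 0.080, 0.000)
step 1 (dt=0.02): k1=(-0.101, 0.067, 0.034), k2=(-0.101, 0.067, 0.034), k3=(-0.101, 0.067, 0.034), k4=(-0.102, 0.068, 0.034); state += dt/6·(k1+2k2+2k3+k4)
t=0.020: state=(0.918, 0.081, 0.001)
t=0.040: state=(0.916, 0.083, 0.001)
t=0.060: state=(0.914, 0.084, 0.002)
continuing one RK4 step at a time; state shown every 10 steps (Δt=0.2):
t=0.200: state=(0.898, 0.094, 0.007)
t=0.400: state=(0.874, 0.110, 0.016)
t=0.600: state=(0.845, 0.128, 0.026)
t=0.800: state=(0.814, 0.148, 0.038)
t=1.000: state=(0.780, 0.169, 0.051)
t=1.200: state=(0.742, 0.192, 0.066)
t=1.400: state=(0.702, 0.215, 0.084)
t=1.600: state=(0.660, 0.238, 0.103)
t=1.800: state=(0.616, 0.260, 0.124)
t=2.000: state=(0.572, 0.281, 0.147)
t=2.200: state=(0.528, 0.300, 0.171)
t=2.400: state=(0.486, 0.317, 0.197)
t=2.600: state=(0.444, 0.331, 0.225)
t=2.800: state=(0.405, 0.341, 0.253)
t=3.000: state=(0.369, 0.349, 0.283)
t=3.200: state=(0.335, 0.353, 0.312)
t=3.400: state=(0.304, 0.354, 0.342)
t=3.600: state=(0.276, 0.352, 0.372)
t=3.800: state=(0.251, 0.348, 0.402)
t=3.940: state=(0.235, 0.343, 0.422)
compare at T: S=0.235, I=0.343, R=0.422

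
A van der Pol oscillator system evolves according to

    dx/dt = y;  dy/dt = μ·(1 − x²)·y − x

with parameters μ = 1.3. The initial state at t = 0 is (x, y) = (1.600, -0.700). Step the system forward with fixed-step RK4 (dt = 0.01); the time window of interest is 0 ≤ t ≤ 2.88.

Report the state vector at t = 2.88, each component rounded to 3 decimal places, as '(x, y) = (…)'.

t=0.000: state=(1.600, -0.700)
step 1 (dt=0.01): k1=(-0.700, -0.180), k2=(-0.701, -0.185), k3=(-0.701, -0.185), k4=(-0.702, -0.190); state += dt/6·(k1+2k2+2k3+k4)
t=0.010: state=(1.593, -0.702)
t=0.020: state=(1.586, -0.704)
t=0.030: state=(1.579, -0.706)
continuing one RK4 step at a time; state shown every 10 steps (Δt=0.1):
t=0.100: state=(1.529, -0.723)
t=0.200: state=(1.455, -0.754)
t=0.300: state=(1.378, -0.795)
t=0.400: state=(1.296, -0.845)
t=0.500: state=(1.209, -0.905)
t=0.600: state=(1.114, -0.979)
t=0.700: state=(1.012, -1.068)
t=0.800: state=(0.900, -1.176)
t=0.900: state=(0.776, -1.307)
t=1.000: state=(0.638, -1.468)
t=1.100: state=(0.482, -1.663)
t=1.200: state=(0.304, -1.897)
t=1.300: state=(0.101, -2.170)
t=1.400: state=(-0.131, -2.469)
t=1.500: state=(-0.393, -2.758)
t=1.600: state=(-0.680, -2.968)
t=1.700: state=(-0.980, -3.003)
t=1.800: state=(-1.272, -2.786)
t=1.900: state=(-1.529, -2.322)
t=2.000: state=(-1.732, -1.721)
t=2.100: state=(-1.874, -1.125)
t=2.200: state=(-1.960, -0.631)
t=2.300: state=(-2.004, -0.266)
t=2.400: state=(-2.017, -0.013)
t=2.500: state=(-2.009, 0.158)
t=2.600: state=(-1.988, 0.272)
t=2.700: state=(-1.956, 0.352)
t=2.800: state=(-1.918, 0.409)
t=2.880: state=(-1.884, 0.445)

(x, y) = (-1.884, 0.445)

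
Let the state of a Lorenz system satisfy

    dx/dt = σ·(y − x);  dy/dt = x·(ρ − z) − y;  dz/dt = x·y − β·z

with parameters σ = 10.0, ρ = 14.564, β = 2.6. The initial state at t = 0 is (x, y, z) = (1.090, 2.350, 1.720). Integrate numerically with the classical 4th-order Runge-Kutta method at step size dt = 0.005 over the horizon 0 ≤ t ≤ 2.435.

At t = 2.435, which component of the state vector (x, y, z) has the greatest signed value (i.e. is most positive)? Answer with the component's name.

largest component: z

t=0.000: state=(1.090, 2.350, 1.720)
step 1 (dt=0.005): k1=(12.600, 11.650, -1.911), k2=(12.576, 12.031, -1.791), k3=(12.586, 12.029, -1.791), k4=(12.572, 12.408, -1.670); state += dt/6·(k1+2k2+2k3+k4)
t=0.005: state=(1.153, 2.410, 1.711)
t=0.010: state=(1.216, 2.474, 1.703)
t=0.015: state=(1.279, 2.542, 1.697)
continuing one RK4 step at a time; state shown every 20 steps (Δt=0.1):
t=0.100: state=(2.517, 4.290, 1.856)
t=0.200: state=(4.910, 8.020, 3.451)
t=0.300: state=(8.646, 12.674, 9.078)
t=0.400: state=(11.373, 11.742, 18.886)
t=0.500: state=(8.747, 3.946, 21.816)
t=0.600: state=(4.051, 0.205, 17.786)
t=0.700: state=(1.418, -0.154, 13.699)
t=0.800: state=(0.495, 0.044, 10.557)
t=0.900: state=(0.274, 0.213, 8.144)
t=1.000: state=(0.296, 0.385, 6.287)
t=1.100: state=(0.446, 0.661, 4.864)
t=1.200: state=(0.753, 1.172, 3.798)
t=1.300: state=(1.344, 2.149, 3.081)
t=1.400: state=(2.476, 4.006, 2.890)
t=1.500: state=(4.570, 7.302, 3.985)
t=1.600: state=(7.902, 11.613, 8.427)
t=1.700: state=(10.810, 12.018, 17.092)
t=1.800: state=(9.293, 5.428, 21.388)
t=1.900: state=(4.972, 1.047, 18.312)
t=2.000: state=(2.130, 0.333, 14.283)
t=2.100: state=(1.062, 0.554, 11.066)
t=2.200: state=(0.869, 0.918, 8.592)
t=2.300: state=(1.087, 1.465, 6.725)
t=2.400: state=(1.649, 2.422, 5.417)
t=2.435: state=(1.952, 2.914, 5.106)
compare at T: x=1.952, y=2.914, z=5.106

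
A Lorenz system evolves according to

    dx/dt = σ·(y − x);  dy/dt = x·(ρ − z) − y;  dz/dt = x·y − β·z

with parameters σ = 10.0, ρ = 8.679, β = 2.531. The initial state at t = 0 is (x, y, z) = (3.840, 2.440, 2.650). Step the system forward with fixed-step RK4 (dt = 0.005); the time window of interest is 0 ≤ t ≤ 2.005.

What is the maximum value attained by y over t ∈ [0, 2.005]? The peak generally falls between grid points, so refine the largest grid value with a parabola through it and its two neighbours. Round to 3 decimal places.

max y = 7.092

t=0.000: state=(3.840, 2.440, 2.650)
step 1 (dt=0.005): k1=(-14.000, 20.711, 2.662), k2=(-13.132, 20.423, 2.757), k3=(-13.161, 20.436, 2.759), k4=(-12.320, 20.160, 2.853); state += dt/6·(k1+2k2+2k3+k4)
t=0.005: state=(3.774, 2.542, 2.664)
t=0.010: state=(3.717, 2.642, 2.679)
t=0.015: state=(3.667, 2.739, 2.694)
continuing one RK4 step at a time; state shown every 20 steps (Δt=0.1):
t=0.100: state=(3.620, 4.187, 3.123)
t=0.200: state=(4.552, 5.729, 4.227)
t=0.300: state=(5.762, 6.892, 6.223)
t=0.400: state=(6.564, 6.924, 8.711)
t=0.500: state=(6.365, 5.629, 10.430)
t=0.600: state=(5.287, 4.007, 10.570)
t=0.700: state=(4.059, 2.972, 9.609)
t=0.800: state=(3.202, 2.585, 8.323)
t=0.900: state=(2.805, 2.611, 7.135)
t=1.000: state=(2.777, 2.899, 6.209)
t=1.100: state=(3.026, 3.392, 5.622)
t=1.200: state=(3.494, 4.055, 5.438)
t=1.300: state=(4.123, 4.803, 5.722)
t=1.400: state=(4.803, 5.450, 6.488)
t=1.500: state=(5.340, 5.727, 7.580)
t=1.600: state=(5.516, 5.467, 8.608)
t=1.700: state=(5.257, 4.817, 9.146)
t=1.800: state=(4.720, 4.133, 9.065)
t=1.900: state=(4.166, 3.675, 8.552)
t=2.000: state=(3.776, 3.498, 7.881)
t=2.005: state=(3.763, 3.495, 7.848)
largest grid value and its neighbours: y(0.350)=7.09154, y(0.355)=7.09198, y(0.360)=7.08863
parabola through these three points peaks at t≈0.353 with y≈7.09226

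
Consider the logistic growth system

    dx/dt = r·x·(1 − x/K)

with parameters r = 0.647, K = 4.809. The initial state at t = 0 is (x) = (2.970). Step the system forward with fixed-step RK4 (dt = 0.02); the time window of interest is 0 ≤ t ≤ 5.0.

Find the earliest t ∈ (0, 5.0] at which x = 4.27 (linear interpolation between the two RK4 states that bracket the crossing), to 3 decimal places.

t = 2.458

t=0.000: state=(2.970)
step 1 (dt=0.02): k1=(0.735), k2=(0.734), k3=(0.734), k4=(0.733); state += dt/6·(k1+2k2+2k3+k4)
t=0.020: state=(2.985)
t=0.040: state=(2.999)
t=0.060: state=(3.014)
continuing one RK4 step at a time; state shown every 10 steps (Δt=0.2):
t=0.200: state=(3.115)
t=0.400: state=(3.254)
t=0.600: state=(3.387)
t=0.800: state=(3.513)
t=1.000: state=(3.632)
t=1.200: state=(3.743)
t=1.400: state=(3.846)
t=1.600: state=(3.942)
t=1.800: state=(4.030)
t=2.000: state=(4.111)
t=2.200: state=(4.185)
t=2.400: state=(4.252)
t=2.440: state=(4.264)
next step: t=2.460: state=(4.271) — x has crossed 4.27
linear interpolation between t=2.440 (4.26441) and t=2.460 (4.27062) → t≈2.458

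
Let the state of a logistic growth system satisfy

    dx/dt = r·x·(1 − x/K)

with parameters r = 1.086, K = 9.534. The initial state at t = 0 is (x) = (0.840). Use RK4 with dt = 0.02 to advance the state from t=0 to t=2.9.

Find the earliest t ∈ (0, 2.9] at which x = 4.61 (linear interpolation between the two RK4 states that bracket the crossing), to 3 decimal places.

t = 2.091

t=0.000: state=(0.840)
step 1 (dt=0.02): k1=(0.832), k2=(0.839), k3=(0.839), k4=(0.847); state += dt/6·(k1+2k2+2k3+k4)
t=0.020: state=(0.857)
t=0.040: state=(0.874)
t=0.060: state=(0.891)
continuing one RK4 step at a time; state shown every 5 steps (Δt=0.1):
t=0.100: state=(0.927)
t=0.200: state=(1.022)
t=0.300: state=(1.125)
t=0.400: state=(1.238)
t=0.500: state=(1.359)
t=0.600: state=(1.491)
t=0.700: state=(1.633)
t=0.800: state=(1.785)
t=0.900: state=(1.948)
t=1.000: state=(2.122)
t=1.100: state=(2.306)
t=1.200: state=(2.501)
t=1.300: state=(2.707)
t=1.400: state=(2.922)
t=1.500: state=(3.147)
t=1.600: state=(3.380)
t=1.700: state=(3.620)
t=1.800: state=(3.867)
t=1.900: state=(4.119)
t=2.000: state=(4.375)
t=2.080: state=(4.581)
next step: t=2.100: state=(4.633) — x has crossed 4.61
linear interpolation between t=2.080 (4.58093) and t=2.100 (4.63264) → t≈2.091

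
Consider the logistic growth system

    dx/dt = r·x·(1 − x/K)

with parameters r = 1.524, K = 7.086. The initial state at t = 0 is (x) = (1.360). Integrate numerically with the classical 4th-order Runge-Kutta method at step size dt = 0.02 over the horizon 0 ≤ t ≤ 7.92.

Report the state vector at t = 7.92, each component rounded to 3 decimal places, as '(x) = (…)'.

(x) = (7.086)

t=0.000: state=(1.360)
step 1 (dt=0.02): k1=(1.675), k2=(1.691), k3=(1.691), k4=(1.706); state += dt/6·(k1+2k2+2k3+k4)
t=0.020: state=(1.394)
t=0.040: state=(1.428)
t=0.060: state=(1.463)
continuing one RK4 step at a time; state shown every 25 steps (Δt=0.5):
t=0.500: state=(2.390)
t=1.000: state=(3.696)
t=1.500: state=(4.962)
t=2.000: state=(5.906)
t=2.500: state=(6.482)
t=3.000: state=(6.790)
t=3.500: state=(6.945)
t=4.000: state=(7.019)
t=4.500: state=(7.055)
t=5.000: state=(7.071)
t=5.500: state=(7.079)
t=6.000: state=(7.083)
t=6.500: state=(7.085)
t=7.000: state=(7.085)
t=7.500: state=(7.086)
t=7.920: state=(7.086)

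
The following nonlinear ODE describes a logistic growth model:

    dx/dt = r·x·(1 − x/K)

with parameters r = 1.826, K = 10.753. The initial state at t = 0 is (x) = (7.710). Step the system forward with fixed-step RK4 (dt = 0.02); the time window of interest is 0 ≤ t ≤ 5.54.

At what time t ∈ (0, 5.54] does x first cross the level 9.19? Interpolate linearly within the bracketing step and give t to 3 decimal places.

t=0.000: state=(7.710)
step 1 (dt=0.02): k1=(3.984), k2=(3.952), k3=(3.952), k4=(3.920); state += dt/6·(k1+2k2+2k3+k4)
t=0.020: state=(7.789)
t=0.040: state=(7.867)
t=0.060: state=(7.943)
continuing one RK4 step at a time; state shown every 10 steps (Δt=0.2):
t=0.200: state=(8.441)
t=0.400: state=(9.035)
t=0.460: state=(9.187)
next step: t=0.480: state=(9.236) — x has crossed 9.19
linear interpolation between t=0.460 (9.18749) and t=0.480 (9.23571) → t≈0.461

t = 0.461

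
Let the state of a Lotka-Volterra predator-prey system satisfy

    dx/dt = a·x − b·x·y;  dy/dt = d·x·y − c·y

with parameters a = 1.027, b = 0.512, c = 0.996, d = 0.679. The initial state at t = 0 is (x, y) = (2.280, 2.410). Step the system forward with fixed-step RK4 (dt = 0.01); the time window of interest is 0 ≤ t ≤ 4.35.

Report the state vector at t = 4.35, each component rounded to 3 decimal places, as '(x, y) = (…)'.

(x, y) = (1.396, 1.158)

t=0.000: state=(2.280, 2.410)
step 1 (dt=0.01): k1=(-0.472, 1.331), k2=(-0.479, 1.330), k3=(-0.479, 1.330), k4=(-0.486, 1.330); state += dt/6·(k1+2k2+2k3+k4)
t=0.010: state=(2.275, 2.423)
t=0.020: state=(2.270, 2.437)
t=0.030: state=(2.265, 2.450)
continuing one RK4 step at a time; state shown every 20 steps (Δt=0.2):
t=0.200: state=(2.158, 2.671)
t=0.400: state=(1.992, 2.902)
t=0.600: state=(1.800, 3.076)
t=0.800: state=(1.604, 3.176)
t=1.000: state=(1.420, 3.195)
t=1.200: state=(1.260, 3.139)
t=1.400: state=(1.128, 3.024)
t=1.600: state=(1.024, 2.867)
t=1.800: state=(0.947, 2.685)
t=2.000: state=(0.892, 2.492)
t=2.200: state=(0.857, 2.299)
t=2.400: state=(0.840, 2.113)
t=2.600: state=(0.838, 1.940)
t=2.800: state=(0.850, 1.783)
t=3.000: state=(0.877, 1.642)
t=3.200: state=(0.916, 1.519)
t=3.400: state=(0.968, 1.415)
t=3.600: state=(1.033, 1.328)
t=3.800: state=(1.111, 1.258)
t=4.000: state=(1.203, 1.206)
t=4.200: state=(1.308, 1.172)
t=4.350: state=(1.396, 1.158)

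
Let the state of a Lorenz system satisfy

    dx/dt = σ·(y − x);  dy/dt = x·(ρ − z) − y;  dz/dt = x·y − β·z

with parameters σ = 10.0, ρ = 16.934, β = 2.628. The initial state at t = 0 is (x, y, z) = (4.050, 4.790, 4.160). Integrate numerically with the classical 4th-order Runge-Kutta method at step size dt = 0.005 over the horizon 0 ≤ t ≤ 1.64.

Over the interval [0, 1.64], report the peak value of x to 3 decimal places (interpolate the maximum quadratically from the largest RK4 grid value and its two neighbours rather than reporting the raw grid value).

t=0.000: state=(4.050, 4.790, 4.160)
step 1 (dt=0.005): k1=(7.400, 46.945, 8.467), k2=(8.389, 46.978, 8.977), k3=(8.365, 47.004, 8.987), k4=(9.332, 47.060, 9.511); state += dt/6·(k1+2k2+2k3+k4)
t=0.005: state=(4.092, 5.025, 4.205)
t=0.010: state=(4.143, 5.261, 4.255)
t=0.015: state=(4.203, 5.498, 4.311)
continuing one RK4 step at a time; state shown every 20 steps (Δt=0.1):
t=0.100: state=(6.351, 9.922, 6.544)
t=0.200: state=(10.431, 14.242, 14.489)
t=0.300: state=(11.672, 9.519, 24.053)
t=0.400: state=(7.174, 1.763, 23.001)
t=0.500: state=(2.836, -0.150, 17.915)
t=0.600: state=(0.980, 0.005, 13.755)
t=0.700: state=(0.473, 0.296, 10.585)
t=0.800: state=(0.466, 0.591, 8.156)
t=0.900: state=(0.705, 1.066, 6.313)
t=1.000: state=(1.239, 1.989, 4.983)
t=1.100: state=(2.328, 3.843, 4.283)
t=1.200: state=(4.483, 7.395, 4.970)
t=1.300: state=(8.217, 12.581, 9.551)
t=1.400: state=(11.801, 13.393, 19.928)
t=1.500: state=(9.914, 5.090, 24.796)
t=1.600: state=(4.749, 0.296, 20.520)
t=1.640: state=(3.195, -0.118, 18.481)
largest grid value and its neighbours: x(0.265)=11.97458, x(0.270)=11.98695, x(0.275)=11.98094
parabola through these three points peaks at t≈0.271 with x≈11.98722

max x = 11.987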